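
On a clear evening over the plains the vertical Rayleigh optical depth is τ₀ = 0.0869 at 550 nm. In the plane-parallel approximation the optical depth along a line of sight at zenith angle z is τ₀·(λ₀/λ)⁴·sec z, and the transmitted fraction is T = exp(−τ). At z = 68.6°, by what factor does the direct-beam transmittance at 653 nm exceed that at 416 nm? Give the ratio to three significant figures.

Airmass: sec 68.6° = 2.7407.
τ(653 nm) = 0.0869 × (550/653)⁴ × 2.7407 = 0.0869 × 0.5033 × 2.7407 = 0.1199.
τ(416 nm) = 0.0869 × (550/416)⁴ × 2.7407 = 0.0869 × 3.0555 × 2.7407 = 0.7277.
T(653)/T(416) = exp(τ_B − τ_A) = exp(0.6078) = 1.8365.

1.84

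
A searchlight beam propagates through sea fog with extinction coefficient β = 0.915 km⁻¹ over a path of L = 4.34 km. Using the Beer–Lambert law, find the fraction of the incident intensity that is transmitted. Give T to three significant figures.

0.0189

τ = β·L = 0.915 × 4.34 = 3.9711.
T = exp(−3.9711) = 0.0189.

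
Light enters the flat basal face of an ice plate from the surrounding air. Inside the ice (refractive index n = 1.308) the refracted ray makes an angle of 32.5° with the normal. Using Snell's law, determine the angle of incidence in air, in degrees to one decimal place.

44.7°

Snell: sin θ_i = n · sin θ_r = 1.308 × sin 32.5° = 1.308 × 0.5373 = 0.7028.
θ_i = arcsin(0.7028) = 44.65°.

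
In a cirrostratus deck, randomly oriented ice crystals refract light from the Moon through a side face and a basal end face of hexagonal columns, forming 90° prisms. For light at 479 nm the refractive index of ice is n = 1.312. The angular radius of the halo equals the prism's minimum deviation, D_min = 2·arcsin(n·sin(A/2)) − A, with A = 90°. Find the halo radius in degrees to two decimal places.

n·sin(A/2) = 1.312 × sin 45° = 1.312 × 0.7071 = 0.9277.
D_min = 2·arcsin(0.9277) − 90° = 2 × 68.083° − 90° = 46.166°.

46.17°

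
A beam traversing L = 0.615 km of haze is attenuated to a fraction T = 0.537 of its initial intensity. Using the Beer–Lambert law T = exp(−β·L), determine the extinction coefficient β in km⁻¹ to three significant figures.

1.01 km⁻¹

Beer–Lambert: T = exp(−βL) ⇒ β = −ln(T)/L = −ln(0.537)/0.615 = 0.6218/0.615 = 1.011 km⁻¹.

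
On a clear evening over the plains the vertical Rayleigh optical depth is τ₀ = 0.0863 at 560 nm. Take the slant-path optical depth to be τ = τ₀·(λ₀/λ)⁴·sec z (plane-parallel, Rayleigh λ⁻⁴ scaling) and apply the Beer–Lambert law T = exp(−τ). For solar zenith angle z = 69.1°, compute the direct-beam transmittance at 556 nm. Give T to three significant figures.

sec 69.1° = 2.8032.
τ = 0.0863 × (560/556)⁴ × 2.8032 = 0.0863 × 1.0291 × 2.8032 = 0.2490.
T = exp(−0.2490) = 0.7796.

0.780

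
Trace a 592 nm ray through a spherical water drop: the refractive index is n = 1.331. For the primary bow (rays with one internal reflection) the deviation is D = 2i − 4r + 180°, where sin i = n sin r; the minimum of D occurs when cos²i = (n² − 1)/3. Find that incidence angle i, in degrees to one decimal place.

59.5°

cos²i = (1.331² − 1)/3 = (1.77156 − 1)/3 = 0.25719.
cos i = 0.50714, so i = 59.527°.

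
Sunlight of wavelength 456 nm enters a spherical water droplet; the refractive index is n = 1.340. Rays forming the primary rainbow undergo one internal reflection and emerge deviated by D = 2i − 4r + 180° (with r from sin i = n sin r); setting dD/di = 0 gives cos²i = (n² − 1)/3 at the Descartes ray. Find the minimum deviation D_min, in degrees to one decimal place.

cos²i = (1.79560 − 1)/3 = 0.26520; i = arccos(0.51498) = 59.004°.
sin r = sin 59.004°/1.340 = 0.63971; r = 39.770°.
D_min = 2·59.004° − 4·39.770° + 180° = 138.929°.

138.9°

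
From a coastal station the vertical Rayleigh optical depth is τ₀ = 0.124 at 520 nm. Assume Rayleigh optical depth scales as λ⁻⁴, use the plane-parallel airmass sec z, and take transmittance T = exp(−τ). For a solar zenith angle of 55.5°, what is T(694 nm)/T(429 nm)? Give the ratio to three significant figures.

1.50

Airmass: sec 55.5° = 1.7655.
τ(694 nm) = 0.124 × (520/694)⁴ × 1.7655 = 0.124 × 0.3152 × 1.7655 = 0.0690.
τ(429 nm) = 0.124 × (520/429)⁴ × 1.7655 = 0.124 × 2.1587 × 1.7655 = 0.4726.
T(694)/T(429) = exp(τ_B − τ_A) = exp(0.4036) = 1.4972.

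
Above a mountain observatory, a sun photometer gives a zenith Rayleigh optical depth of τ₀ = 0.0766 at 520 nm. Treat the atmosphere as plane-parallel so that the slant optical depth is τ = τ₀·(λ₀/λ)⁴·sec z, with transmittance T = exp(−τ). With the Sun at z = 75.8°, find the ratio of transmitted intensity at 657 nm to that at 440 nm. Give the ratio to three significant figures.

1.63

Airmass: sec 75.8° = 4.0765.
τ(657 nm) = 0.0766 × (520/657)⁴ × 4.0765 = 0.0766 × 0.3924 × 4.0765 = 0.1225.
τ(440 nm) = 0.0766 × (520/440)⁴ × 4.0765 = 0.0766 × 1.9508 × 4.0765 = 0.6091.
T(657)/T(440) = exp(τ_B − τ_A) = exp(0.4866) = 1.6268.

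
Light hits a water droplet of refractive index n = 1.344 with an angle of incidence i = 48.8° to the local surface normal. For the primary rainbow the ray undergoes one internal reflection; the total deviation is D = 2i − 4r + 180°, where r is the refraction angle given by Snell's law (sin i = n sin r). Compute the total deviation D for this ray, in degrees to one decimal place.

sin r = sin 48.8° / 1.344 = 0.7524/1.344 = 0.5598; r = 34.04°.
D = 2·48.8° − 4·34.04° + 180° = 97.60° − 136.18° + 180° = 141.42°.

141.4°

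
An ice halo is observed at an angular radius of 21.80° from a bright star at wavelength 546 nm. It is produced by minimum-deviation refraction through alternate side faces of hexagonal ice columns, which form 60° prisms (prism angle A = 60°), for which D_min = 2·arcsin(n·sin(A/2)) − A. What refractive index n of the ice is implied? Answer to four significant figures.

Rearranging: n = sin((D_min + A)/2) / sin(A/2).
(D_min + A)/2 = (21.80° + 60°)/2 = 40.900°.
n = sin 40.900° / sin 30° = 0.6547 / 0.5000 = 1.3095.

1.309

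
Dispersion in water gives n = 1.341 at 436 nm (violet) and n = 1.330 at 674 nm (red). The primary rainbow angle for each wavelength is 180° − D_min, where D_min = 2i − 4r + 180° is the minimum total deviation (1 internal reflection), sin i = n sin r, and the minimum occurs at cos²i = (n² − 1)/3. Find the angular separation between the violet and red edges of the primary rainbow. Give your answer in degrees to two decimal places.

At 436 nm (n = 1.341): cos²i = 0.26609 → i = 58.946°, r = 39.705°, D_min = 139.071°, rainbow angle = 40.929°.
At 674 nm (n = 1.330): cos²i = 0.25630 → i = 59.585°, r = 40.422°, D_min = 137.484°, rainbow angle = 42.516°.
Angular width = |40.929° − 42.516°| = 1.588°.

1.59°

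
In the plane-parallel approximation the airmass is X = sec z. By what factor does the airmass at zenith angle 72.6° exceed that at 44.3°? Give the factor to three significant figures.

2.39

X(72.6°)/X(44.3°) = sec 72.6° / sec 44.3° = cos 44.3° / cos 72.6° = 0.7157/0.2990 = 2.3933.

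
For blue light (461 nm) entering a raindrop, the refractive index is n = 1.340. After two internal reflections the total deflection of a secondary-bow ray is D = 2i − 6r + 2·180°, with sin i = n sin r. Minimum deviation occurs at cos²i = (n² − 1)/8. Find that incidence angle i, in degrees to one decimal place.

cos²i = (1.340² − 1)/8 = (1.79560 − 1)/8 = 0.09945.
cos i = 0.31536, so i = 71.618°.

71.6°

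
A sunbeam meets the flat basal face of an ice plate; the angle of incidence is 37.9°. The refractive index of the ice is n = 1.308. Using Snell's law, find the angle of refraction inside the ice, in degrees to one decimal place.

28.0°

Snell: sin θ_r = sin θ_i / n = sin 37.9° / 1.308 = 0.6143 / 1.308 = 0.4696.
θ_r = arcsin(0.4696) = 28.01°.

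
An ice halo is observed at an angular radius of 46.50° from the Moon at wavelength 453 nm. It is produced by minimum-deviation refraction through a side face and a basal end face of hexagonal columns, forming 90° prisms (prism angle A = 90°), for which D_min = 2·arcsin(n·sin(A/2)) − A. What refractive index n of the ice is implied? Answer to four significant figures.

Rearranging: n = sin((D_min + A)/2) / sin(A/2).
(D_min + A)/2 = (46.50° + 90°)/2 = 68.250°.
n = sin 68.250° / sin 45° = 0.9288 / 0.7071 = 1.3135.

1.314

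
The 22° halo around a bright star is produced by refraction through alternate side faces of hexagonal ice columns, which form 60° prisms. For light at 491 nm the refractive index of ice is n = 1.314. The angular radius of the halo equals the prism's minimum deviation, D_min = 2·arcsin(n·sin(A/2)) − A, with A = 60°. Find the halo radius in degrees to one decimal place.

n·sin(A/2) = 1.314 × sin 30° = 1.314 × 0.5000 = 0.6570.
D_min = 2·arcsin(0.6570) − 60° = 2 × 41.071° − 60° = 22.143°.

22.1°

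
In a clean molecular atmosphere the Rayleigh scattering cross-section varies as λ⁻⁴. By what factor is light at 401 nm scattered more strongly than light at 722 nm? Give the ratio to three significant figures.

Rayleigh scattering ∝ λ⁻⁴, so the ratio of coefficients is the inverse fourth power of the wavelength ratio.
σ(401)/σ(722) = (722/401)⁴ = (1.8005)⁴ = 10.51.

10.5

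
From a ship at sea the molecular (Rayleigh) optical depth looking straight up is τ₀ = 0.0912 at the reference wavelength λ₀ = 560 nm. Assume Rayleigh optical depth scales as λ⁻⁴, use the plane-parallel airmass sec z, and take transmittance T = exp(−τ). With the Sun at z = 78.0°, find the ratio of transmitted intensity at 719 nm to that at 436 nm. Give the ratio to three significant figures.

2.81

Airmass: sec 78.0° = 4.8097.
τ(719 nm) = 0.0912 × (560/719)⁴ × 4.8097 = 0.0912 × 0.3680 × 4.8097 = 0.1614.
τ(436 nm) = 0.0912 × (560/436)⁴ × 4.8097 = 0.0912 × 2.7215 × 4.8097 = 1.1938.
T(719)/T(436) = exp(τ_B − τ_A) = exp(1.0324) = 2.8077.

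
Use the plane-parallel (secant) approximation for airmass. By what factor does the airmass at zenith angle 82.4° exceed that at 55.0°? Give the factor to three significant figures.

X(82.4°)/X(55.0°) = sec 82.4° / sec 55.0° = cos 55.0° / cos 82.4° = 0.5736/0.1323 = 4.3369.

4.34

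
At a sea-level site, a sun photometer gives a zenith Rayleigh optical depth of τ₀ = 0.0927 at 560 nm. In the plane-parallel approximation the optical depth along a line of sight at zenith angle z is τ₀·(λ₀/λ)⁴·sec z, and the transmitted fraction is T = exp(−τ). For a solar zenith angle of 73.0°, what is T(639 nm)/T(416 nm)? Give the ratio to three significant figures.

2.35

Airmass: sec 73.0° = 3.4203.
τ(639 nm) = 0.0927 × (560/639)⁴ × 3.4203 = 0.0927 × 0.5899 × 3.4203 = 0.1870.
τ(416 nm) = 0.0927 × (560/416)⁴ × 3.4203 = 0.0927 × 3.2838 × 3.4203 = 1.0412.
T(639)/T(416) = exp(τ_B − τ_A) = exp(0.8542) = 2.3494.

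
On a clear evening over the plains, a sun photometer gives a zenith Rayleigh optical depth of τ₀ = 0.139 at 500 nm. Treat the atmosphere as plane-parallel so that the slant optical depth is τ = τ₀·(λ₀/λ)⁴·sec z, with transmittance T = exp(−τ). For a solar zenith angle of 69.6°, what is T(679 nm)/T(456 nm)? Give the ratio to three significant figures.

1.58

Airmass: sec 69.6° = 2.8688.
τ(679 nm) = 0.139 × (500/679)⁴ × 2.8688 = 0.139 × 0.2940 × 2.8688 = 0.1173.
τ(456 nm) = 0.139 × (500/456)⁴ × 2.8688 = 0.139 × 1.4455 × 2.8688 = 0.5764.
T(679)/T(456) = exp(τ_B − τ_A) = exp(0.4592) = 1.5828.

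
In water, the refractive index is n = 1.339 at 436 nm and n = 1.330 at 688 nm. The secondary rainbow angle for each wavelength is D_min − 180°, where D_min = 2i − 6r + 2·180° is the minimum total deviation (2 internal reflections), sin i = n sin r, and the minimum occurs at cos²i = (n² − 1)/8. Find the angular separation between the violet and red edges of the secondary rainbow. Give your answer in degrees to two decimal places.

2.35°

At 436 nm (n = 1.339): cos²i = 0.09912 → i = 71.650°, r = 45.141°, D_min = 232.451°, rainbow angle = 52.451°.
At 688 nm (n = 1.330): cos²i = 0.09611 → i = 71.940°, r = 45.630°, D_min = 230.101°, rainbow angle = 50.101°.
Angular width = |52.451° − 50.101°| = 2.350°.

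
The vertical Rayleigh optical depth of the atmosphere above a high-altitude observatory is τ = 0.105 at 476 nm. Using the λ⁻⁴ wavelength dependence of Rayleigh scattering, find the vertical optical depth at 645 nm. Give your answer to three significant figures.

0.0311

τ(645 nm) = τ(476 nm) × (476/645)⁴ = 0.105 × (0.7380)⁴ = 0.105 × 0.2966 = 0.0311.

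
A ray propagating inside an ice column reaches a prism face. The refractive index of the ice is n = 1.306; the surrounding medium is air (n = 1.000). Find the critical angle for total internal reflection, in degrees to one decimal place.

50.0°

sin θ_c = n_air / n = 1.000 / 1.306 = 0.7657.
θ_c = arcsin(0.7657) = 49.97°.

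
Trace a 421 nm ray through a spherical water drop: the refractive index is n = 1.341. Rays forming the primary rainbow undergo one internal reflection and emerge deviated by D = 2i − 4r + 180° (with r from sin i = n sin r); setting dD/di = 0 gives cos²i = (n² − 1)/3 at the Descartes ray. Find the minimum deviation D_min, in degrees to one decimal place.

139.1°

cos²i = (1.79828 − 1)/3 = 0.26609; i = arccos(0.51584) = 58.946°.
sin r = sin 58.946°/1.341 = 0.63884; r = 39.705°.
D_min = 2·58.946° − 4·39.705° + 180° = 139.071°.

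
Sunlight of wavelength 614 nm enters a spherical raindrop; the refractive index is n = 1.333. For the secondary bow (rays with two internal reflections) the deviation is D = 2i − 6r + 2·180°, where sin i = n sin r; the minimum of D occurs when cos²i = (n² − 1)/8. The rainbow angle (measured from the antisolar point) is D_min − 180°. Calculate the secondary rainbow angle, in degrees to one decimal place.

cos²i = (1.77689 − 1)/8 = 0.09711; i = arccos(0.31163) = 71.843°.
sin r = sin 71.843°/1.333 = 0.71283; r = 45.466°.
D_min = 2·71.843° − 6·45.466° + 360° = 230.891°.
Rainbow angle = D_min − 180° = 50.891°.

50.9°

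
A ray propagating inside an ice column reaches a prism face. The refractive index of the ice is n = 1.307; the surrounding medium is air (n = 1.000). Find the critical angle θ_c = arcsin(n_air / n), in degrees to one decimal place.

49.9°

sin θ_c = n_air / n = 1.000 / 1.307 = 0.7651.
θ_c = arcsin(0.7651) = 49.92°.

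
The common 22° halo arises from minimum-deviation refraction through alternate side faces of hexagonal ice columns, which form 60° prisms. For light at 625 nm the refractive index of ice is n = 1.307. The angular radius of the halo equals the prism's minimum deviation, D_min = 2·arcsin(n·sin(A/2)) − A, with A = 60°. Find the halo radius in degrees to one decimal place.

n·sin(A/2) = 1.307 × sin 30° = 1.307 × 0.5000 = 0.6535.
D_min = 2·arcsin(0.6535) − 60° = 2 × 40.806° − 60° = 21.612°.

21.6°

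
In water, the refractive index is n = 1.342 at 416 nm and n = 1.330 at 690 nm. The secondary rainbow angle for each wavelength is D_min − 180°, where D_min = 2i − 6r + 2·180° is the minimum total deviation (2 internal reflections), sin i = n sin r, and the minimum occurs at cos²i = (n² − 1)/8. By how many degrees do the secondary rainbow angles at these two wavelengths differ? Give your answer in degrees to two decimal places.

3.12°

At 416 nm (n = 1.342): cos²i = 0.10012 → i = 71.554°, r = 44.981°, D_min = 233.222°, rainbow angle = 53.222°.
At 690 nm (n = 1.330): cos²i = 0.09611 → i = 71.940°, r = 45.630°, D_min = 230.101°, rainbow angle = 50.101°.
Angular width = |53.222° − 50.101°| = 3.121°.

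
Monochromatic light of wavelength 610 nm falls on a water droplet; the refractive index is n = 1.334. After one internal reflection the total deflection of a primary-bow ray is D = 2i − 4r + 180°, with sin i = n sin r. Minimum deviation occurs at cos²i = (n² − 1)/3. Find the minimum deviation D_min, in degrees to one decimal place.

138.1°

cos²i = (1.77956 − 1)/3 = 0.25985; i = arccos(0.50976) = 59.352°.
sin r = sin 59.352°/1.334 = 0.64492; r = 40.159°.
D_min = 2·59.352° − 4·40.159° + 180° = 138.067°.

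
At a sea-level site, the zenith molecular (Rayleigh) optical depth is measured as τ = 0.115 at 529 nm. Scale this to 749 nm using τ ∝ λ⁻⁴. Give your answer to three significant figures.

0.0286

τ(749 nm) = τ(529 nm) × (529/749)⁴ = 0.115 × (0.7063)⁴ = 0.115 × 0.2488 = 0.0286.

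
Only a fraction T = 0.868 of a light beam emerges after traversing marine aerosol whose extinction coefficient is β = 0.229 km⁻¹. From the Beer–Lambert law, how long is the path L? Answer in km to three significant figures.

0.618 km

Beer–Lambert: T = exp(−βL) ⇒ L = −ln(T)/β = −ln(0.868)/0.229 = 0.1416/0.229 = 0.6182 km.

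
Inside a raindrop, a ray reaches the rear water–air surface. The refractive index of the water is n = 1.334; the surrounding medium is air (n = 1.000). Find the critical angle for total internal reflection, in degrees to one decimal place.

48.6°

sin θ_c = n_air / n = 1.000 / 1.334 = 0.7496.
θ_c = arcsin(0.7496) = 48.56°.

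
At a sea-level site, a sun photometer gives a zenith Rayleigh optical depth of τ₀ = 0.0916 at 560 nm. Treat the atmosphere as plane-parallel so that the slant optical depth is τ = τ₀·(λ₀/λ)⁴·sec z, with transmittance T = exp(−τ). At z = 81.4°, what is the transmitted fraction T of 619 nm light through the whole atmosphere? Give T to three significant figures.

0.663

sec 81.4° = 6.6874.
τ = 0.0916 × (560/619)⁴ × 6.6874 = 0.0916 × 0.6699 × 6.6874 = 0.4103.
T = exp(−0.4103) = 0.6634.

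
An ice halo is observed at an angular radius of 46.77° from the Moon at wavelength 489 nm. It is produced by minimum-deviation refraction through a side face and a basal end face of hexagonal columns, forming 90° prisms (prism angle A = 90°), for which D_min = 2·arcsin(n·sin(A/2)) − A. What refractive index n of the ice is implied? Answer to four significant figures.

1.315

Rearranging: n = sin((D_min + A)/2) / sin(A/2).
(D_min + A)/2 = (46.77° + 90°)/2 = 68.385°.
n = sin 68.385° / sin 45° = 0.9297 / 0.7071 = 1.3148.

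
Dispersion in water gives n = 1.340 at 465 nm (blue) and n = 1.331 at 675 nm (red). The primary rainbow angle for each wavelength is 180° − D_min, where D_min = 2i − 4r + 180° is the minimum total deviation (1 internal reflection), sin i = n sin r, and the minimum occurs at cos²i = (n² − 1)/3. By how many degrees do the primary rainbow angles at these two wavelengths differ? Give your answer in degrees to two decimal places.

At 465 nm (n = 1.340): cos²i = 0.26520 → i = 59.004°, r = 39.770°, D_min = 138.929°, rainbow angle = 41.071°.
At 675 nm (n = 1.331): cos²i = 0.25719 → i = 59.527°, r = 40.356°, D_min = 137.630°, rainbow angle = 42.370°.
Angular width = |41.071° − 42.370°| = 1.299°.

1.30°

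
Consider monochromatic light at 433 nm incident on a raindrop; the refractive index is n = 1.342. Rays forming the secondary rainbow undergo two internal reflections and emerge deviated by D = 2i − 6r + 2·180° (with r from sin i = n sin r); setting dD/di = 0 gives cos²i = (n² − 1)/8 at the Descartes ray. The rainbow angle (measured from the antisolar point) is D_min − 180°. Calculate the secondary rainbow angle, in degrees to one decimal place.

53.2°

cos²i = (1.80096 − 1)/8 = 0.10012; i = arccos(0.31642) = 71.554°.
sin r = sin 71.554°/1.342 = 0.70687; r = 44.981°.
D_min = 2·71.554° − 6·44.981° + 360° = 233.222°.
Rainbow angle = D_min − 180° = 53.222°.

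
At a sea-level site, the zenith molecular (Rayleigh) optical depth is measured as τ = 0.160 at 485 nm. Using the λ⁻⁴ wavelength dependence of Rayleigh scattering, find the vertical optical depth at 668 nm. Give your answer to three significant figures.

0.0445

τ(668 nm) = τ(485 nm) × (485/668)⁴ = 0.160 × (0.7260)⁴ = 0.160 × 0.2779 = 0.0445.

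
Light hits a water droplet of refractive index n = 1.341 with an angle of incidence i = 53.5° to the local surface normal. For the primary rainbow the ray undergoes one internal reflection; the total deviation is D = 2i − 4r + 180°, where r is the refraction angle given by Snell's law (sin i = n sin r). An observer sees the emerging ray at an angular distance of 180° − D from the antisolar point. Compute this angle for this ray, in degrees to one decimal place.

40.3°

sin r = sin 53.5° / 1.341 = 0.8039/1.341 = 0.5994; r = 36.83°.
D = 2·53.5° − 4·36.83° + 180° = 107.00° − 147.32° + 180° = 139.68°.
Angle from antisolar point = 180° − D = 40.32°.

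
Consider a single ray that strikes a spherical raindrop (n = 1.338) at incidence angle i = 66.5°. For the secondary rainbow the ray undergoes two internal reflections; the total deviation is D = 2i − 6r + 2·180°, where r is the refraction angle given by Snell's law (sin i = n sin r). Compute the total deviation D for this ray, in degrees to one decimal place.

sin r = sin 66.5° / 1.338 = 0.9171/1.338 = 0.6854; r = 43.27°.
D = 2·66.5° − 6·43.27° + 2·180° = 133.00° − 259.60° + 360° = 233.40°.

233.4°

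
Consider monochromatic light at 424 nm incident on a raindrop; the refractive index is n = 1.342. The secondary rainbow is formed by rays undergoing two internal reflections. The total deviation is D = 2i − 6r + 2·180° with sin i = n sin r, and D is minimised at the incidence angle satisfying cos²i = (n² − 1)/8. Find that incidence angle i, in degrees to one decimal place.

71.6°

cos²i = (1.342² − 1)/8 = (1.80096 − 1)/8 = 0.10012.
cos i = 0.31642, so i = 71.554°.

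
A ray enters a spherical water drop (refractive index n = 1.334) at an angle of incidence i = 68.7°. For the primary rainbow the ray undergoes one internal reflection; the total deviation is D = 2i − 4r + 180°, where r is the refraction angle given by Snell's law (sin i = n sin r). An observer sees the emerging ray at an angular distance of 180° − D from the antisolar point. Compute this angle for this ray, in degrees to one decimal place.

39.8°

sin r = sin 68.7° / 1.334 = 0.9317/1.334 = 0.6984; r = 44.30°.
D = 2·68.7° − 4·44.30° + 180° = 137.40° − 177.20° + 180° = 140.20°.
Angle from antisolar point = 180° − D = 39.80°.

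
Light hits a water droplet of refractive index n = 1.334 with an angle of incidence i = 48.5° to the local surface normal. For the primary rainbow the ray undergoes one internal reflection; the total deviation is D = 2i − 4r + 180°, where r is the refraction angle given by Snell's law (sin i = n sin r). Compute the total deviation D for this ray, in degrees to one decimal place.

140.4°

sin r = sin 48.5° / 1.334 = 0.7490/1.334 = 0.5614; r = 34.16°.
D = 2·48.5° − 4·34.16° + 180° = 97.00° − 136.62° + 180° = 140.38°.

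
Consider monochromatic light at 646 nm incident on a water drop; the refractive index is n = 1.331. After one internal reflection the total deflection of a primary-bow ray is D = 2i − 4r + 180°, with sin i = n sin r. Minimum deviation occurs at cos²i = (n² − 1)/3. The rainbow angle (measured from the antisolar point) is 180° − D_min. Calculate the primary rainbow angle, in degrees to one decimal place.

cos²i = (1.77156 − 1)/3 = 0.25719; i = arccos(0.50714) = 59.527°.
sin r = sin 59.527°/1.331 = 0.64753; r = 40.356°.
D_min = 2·59.527° − 4·40.356° + 180° = 137.630°.
Rainbow angle = 180° − D_min = 42.370°.

42.4°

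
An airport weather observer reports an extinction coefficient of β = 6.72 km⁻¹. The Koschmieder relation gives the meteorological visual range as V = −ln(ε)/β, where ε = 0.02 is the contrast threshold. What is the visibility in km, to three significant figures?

V = −ln(0.02) / 6.72 = 3.912 / 6.72 = 0.5821 km.

0.582 km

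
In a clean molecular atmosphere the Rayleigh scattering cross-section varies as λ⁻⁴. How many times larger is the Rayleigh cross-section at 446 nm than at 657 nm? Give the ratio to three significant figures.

4.71

Rayleigh scattering ∝ λ⁻⁴, so the ratio of coefficients is the inverse fourth power of the wavelength ratio.
σ(446)/σ(657) = (657/446)⁴ = (1.4731)⁴ = 4.709.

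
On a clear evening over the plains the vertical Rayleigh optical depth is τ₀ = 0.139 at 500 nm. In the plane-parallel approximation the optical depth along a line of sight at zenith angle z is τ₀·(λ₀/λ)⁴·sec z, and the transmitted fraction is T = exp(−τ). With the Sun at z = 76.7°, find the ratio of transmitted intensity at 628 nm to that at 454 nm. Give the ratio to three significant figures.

1.91

Airmass: sec 76.7° = 4.3469.
τ(628 nm) = 0.139 × (500/628)⁴ × 4.3469 = 0.139 × 0.4018 × 4.3469 = 0.2428.
τ(454 nm) = 0.139 × (500/454)⁴ × 4.3469 = 0.139 × 1.4711 × 4.3469 = 0.8889.
T(628)/T(454) = exp(τ_B − τ_A) = exp(0.6461) = 1.9081.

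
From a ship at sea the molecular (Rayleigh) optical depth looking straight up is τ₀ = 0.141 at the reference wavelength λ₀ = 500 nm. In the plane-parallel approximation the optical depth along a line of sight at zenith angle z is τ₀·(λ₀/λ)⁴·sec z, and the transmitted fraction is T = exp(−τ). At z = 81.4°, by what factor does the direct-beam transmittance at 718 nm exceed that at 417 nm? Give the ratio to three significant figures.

5.63

Airmass: sec 81.4° = 6.6874.
τ(718 nm) = 0.141 × (500/718)⁴ × 6.6874 = 0.141 × 0.2352 × 6.6874 = 0.2217.
τ(417 nm) = 0.141 × (500/417)⁴ × 6.6874 = 0.141 × 2.0670 × 6.6874 = 1.9490.
T(718)/T(417) = exp(τ_B − τ_A) = exp(1.7272) = 5.6252.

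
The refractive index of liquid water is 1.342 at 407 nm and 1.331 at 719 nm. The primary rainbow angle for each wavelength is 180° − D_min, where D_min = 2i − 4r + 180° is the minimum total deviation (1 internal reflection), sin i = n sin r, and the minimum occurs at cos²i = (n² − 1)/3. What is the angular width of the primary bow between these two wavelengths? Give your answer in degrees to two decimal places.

1.58°

At 407 nm (n = 1.342): cos²i = 0.26699 → i = 58.888°, r = 39.641°, D_min = 139.213°, rainbow angle = 40.787°.
At 719 nm (n = 1.331): cos²i = 0.25719 → i = 59.527°, r = 40.356°, D_min = 137.630°, rainbow angle = 42.370°.
Angular width = |40.787° − 42.370°| = 1.583°.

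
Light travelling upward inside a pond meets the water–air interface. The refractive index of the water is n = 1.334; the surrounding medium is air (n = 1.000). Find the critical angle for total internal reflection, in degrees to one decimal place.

sin θ_c = n_air / n = 1.000 / 1.334 = 0.7496.
θ_c = arcsin(0.7496) = 48.56°.

48.6°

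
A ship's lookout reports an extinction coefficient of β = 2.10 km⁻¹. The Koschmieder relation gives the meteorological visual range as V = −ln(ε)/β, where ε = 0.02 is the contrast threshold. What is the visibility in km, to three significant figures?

V = −ln(0.02) / 2.10 = 3.912 / 2.10 = 1.8629 km.

1.86 km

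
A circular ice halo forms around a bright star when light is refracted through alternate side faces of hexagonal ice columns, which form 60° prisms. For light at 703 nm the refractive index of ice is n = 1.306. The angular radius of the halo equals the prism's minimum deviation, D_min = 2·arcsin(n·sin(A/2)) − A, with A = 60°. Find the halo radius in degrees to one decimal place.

21.5°

n·sin(A/2) = 1.306 × sin 30° = 1.306 × 0.5000 = 0.6530.
D_min = 2·arcsin(0.6530) − 60° = 2 × 40.768° − 60° = 21.536°.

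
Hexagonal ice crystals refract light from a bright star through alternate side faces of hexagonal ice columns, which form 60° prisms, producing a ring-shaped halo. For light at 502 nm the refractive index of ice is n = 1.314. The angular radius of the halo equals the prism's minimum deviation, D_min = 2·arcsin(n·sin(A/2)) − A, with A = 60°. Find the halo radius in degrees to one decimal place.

n·sin(A/2) = 1.314 × sin 30° = 1.314 × 0.5000 = 0.6570.
D_min = 2·arcsin(0.6570) − 60° = 2 × 41.071° − 60° = 22.143°.

22.1°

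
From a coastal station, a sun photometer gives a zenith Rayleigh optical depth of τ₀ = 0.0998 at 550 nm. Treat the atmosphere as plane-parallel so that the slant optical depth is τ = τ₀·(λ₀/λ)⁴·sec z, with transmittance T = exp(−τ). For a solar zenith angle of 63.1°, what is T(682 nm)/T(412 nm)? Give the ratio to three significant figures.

Airmass: sec 63.1° = 2.2103.
τ(682 nm) = 0.0998 × (550/682)⁴ × 2.2103 = 0.0998 × 0.4230 × 2.2103 = 0.0933.
τ(412 nm) = 0.0998 × (550/412)⁴ × 2.2103 = 0.0998 × 3.1759 × 2.2103 = 0.7005.
T(682)/T(412) = exp(τ_B − τ_A) = exp(0.6072) = 1.8354.

1.84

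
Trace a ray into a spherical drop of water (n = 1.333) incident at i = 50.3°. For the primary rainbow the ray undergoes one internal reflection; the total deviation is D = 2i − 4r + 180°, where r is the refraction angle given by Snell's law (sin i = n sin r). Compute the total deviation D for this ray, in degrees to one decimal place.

sin r = sin 50.3° / 1.333 = 0.7694/1.333 = 0.5772; r = 35.25°.
D = 2·50.3° − 4·35.25° + 180° = 100.60° − 141.01° + 180° = 139.59°.

139.6°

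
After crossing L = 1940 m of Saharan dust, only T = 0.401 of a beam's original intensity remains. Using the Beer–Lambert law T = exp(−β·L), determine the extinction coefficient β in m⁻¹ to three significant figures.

Beer–Lambert: T = exp(−βL) ⇒ β = −ln(T)/L = −ln(0.401)/1940 = 0.9138/1940 = 0.000471 m⁻¹.

0.000471 m⁻¹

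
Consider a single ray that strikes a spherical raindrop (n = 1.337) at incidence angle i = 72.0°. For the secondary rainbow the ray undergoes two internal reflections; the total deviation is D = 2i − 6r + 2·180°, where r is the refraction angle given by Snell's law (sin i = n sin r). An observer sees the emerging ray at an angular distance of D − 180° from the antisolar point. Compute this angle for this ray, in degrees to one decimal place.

sin r = sin 72.0° / 1.337 = 0.9511/1.337 = 0.7113; r = 45.34°.
D = 2·72.0° − 6·45.34° + 2·180° = 144.00° − 272.06° + 360° = 231.94°.
Angle from antisolar point = D − 180° = 51.94°.

51.9°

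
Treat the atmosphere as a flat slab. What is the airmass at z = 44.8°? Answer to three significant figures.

X = sec z = 1/cos 44.8° = 1/0.7096 = 1.4093.

1.41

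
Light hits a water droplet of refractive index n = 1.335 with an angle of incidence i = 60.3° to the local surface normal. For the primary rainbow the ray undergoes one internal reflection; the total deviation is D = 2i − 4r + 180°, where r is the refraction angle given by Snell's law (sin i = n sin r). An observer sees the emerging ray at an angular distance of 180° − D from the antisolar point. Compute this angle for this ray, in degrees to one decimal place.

41.8°

sin r = sin 60.3° / 1.335 = 0.8686/1.335 = 0.6507; r = 40.59°.
D = 2·60.3° − 4·40.59° + 180° = 120.60° − 162.37° + 180° = 138.23°.
Angle from antisolar point = 180° − D = 41.77°.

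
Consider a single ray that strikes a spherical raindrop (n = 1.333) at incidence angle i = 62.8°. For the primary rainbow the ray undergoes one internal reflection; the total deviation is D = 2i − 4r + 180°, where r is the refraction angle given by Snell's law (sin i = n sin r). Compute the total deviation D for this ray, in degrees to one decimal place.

sin r = sin 62.8° / 1.333 = 0.8894/1.333 = 0.6672; r = 41.85°.
D = 2·62.8° − 4·41.85° + 180° = 125.60° − 167.41° + 180° = 138.19°.

138.2°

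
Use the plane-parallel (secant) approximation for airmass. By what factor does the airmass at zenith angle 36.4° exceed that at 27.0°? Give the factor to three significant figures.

1.11

X(36.4°)/X(27.0°) = sec 36.4° / sec 27.0° = cos 27.0° / cos 36.4° = 0.8910/0.8049 = 1.1070.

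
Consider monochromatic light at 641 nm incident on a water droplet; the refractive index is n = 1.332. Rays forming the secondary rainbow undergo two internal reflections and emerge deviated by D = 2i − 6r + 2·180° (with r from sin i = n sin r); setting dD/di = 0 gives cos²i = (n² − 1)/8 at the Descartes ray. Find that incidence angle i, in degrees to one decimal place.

71.9°

cos²i = (1.332² − 1)/8 = (1.77422 − 1)/8 = 0.09678.
cos i = 0.31109, so i = 71.875°.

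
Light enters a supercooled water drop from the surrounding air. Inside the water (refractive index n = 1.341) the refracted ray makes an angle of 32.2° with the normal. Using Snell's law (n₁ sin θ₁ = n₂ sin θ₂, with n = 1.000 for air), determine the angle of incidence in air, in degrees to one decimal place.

Snell: sin θ_i = n · sin θ_r = 1.341 × sin 32.2° = 1.341 × 0.5329 = 0.7146.
θ_i = arcsin(0.7146) = 45.61°.

45.6°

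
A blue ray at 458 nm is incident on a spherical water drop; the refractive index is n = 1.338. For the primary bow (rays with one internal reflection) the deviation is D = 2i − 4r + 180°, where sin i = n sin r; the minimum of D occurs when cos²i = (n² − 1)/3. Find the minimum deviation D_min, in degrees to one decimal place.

cos²i = (1.79024 − 1)/3 = 0.26341; i = arccos(0.51324) = 59.120°.
sin r = sin 59.120°/1.338 = 0.64144; r = 39.899°.
D_min = 2·59.120° − 4·39.899° + 180° = 138.643°.

138.6°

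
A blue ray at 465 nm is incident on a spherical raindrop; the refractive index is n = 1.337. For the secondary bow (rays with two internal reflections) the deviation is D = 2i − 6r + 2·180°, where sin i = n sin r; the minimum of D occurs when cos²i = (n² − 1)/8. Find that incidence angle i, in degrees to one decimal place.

cos²i = (1.337² − 1)/8 = (1.78757 − 1)/8 = 0.09845.
cos i = 0.31376, so i = 71.714°.

71.7°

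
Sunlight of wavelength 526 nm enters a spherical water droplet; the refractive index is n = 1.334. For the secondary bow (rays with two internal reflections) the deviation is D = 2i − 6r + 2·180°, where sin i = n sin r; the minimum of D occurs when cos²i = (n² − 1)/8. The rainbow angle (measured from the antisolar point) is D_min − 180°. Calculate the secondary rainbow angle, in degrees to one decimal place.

51.2°

cos²i = (1.77956 − 1)/8 = 0.09744; i = arccos(0.31216) = 71.810°.
sin r = sin 71.810°/1.334 = 0.71217; r = 45.411°.
D_min = 2·71.810° − 6·45.411° + 360° = 231.153°.
Rainbow angle = D_min − 180° = 51.153°.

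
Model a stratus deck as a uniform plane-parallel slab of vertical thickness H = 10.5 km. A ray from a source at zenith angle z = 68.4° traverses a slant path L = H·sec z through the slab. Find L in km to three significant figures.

sec z = 1/cos 68.4° = 2.7165.
L = 10.5 × 2.7165 = 28.523 km.

28.5 km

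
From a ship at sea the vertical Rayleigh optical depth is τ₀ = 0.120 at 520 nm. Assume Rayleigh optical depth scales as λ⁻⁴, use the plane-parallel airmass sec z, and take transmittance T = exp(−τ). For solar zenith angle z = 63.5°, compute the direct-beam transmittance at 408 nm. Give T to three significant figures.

sec 63.5° = 2.2412.
τ = 0.120 × (520/408)⁴ × 2.2412 = 0.120 × 2.6386 × 2.2412 = 0.7096.
T = exp(−0.7096) = 0.4918.

0.492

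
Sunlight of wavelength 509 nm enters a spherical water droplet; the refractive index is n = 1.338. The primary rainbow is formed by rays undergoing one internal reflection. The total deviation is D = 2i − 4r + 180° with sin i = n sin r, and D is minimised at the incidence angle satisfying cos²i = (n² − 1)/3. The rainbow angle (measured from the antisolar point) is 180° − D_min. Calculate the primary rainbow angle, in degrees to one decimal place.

41.4°

cos²i = (1.79024 − 1)/3 = 0.26341; i = arccos(0.51324) = 59.120°.
sin r = sin 59.120°/1.338 = 0.64144; r = 39.899°.
D_min = 2·59.120° − 4·39.899° + 180° = 138.643°.
Rainbow angle = 180° − D_min = 41.357°.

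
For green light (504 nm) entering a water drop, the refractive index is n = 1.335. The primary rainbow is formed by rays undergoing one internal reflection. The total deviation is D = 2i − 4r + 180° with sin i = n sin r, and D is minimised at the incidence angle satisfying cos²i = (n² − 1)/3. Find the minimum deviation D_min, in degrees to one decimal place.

138.2°

cos²i = (1.78222 − 1)/3 = 0.26074; i = arccos(0.51063) = 59.294°.
sin r = sin 59.294°/1.335 = 0.64405; r = 40.094°.
D_min = 2·59.294° − 4·40.094° + 180° = 138.212°.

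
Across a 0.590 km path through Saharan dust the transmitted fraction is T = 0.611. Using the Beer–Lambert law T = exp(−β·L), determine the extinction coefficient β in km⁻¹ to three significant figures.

Beer–Lambert: T = exp(−βL) ⇒ β = −ln(T)/L = −ln(0.611)/0.590 = 0.4927/0.590 = 0.835 km⁻¹.

0.835 km⁻¹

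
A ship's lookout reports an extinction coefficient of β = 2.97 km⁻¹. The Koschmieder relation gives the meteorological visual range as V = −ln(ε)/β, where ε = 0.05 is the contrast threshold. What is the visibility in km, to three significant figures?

1.01 km

V = −ln(0.05) / 2.97 = 2.996 / 2.97 = 1.0087 km.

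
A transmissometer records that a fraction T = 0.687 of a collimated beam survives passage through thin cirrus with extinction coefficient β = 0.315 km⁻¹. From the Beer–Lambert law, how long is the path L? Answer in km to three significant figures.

Beer–Lambert: T = exp(−βL) ⇒ L = −ln(T)/β = −ln(0.687)/0.315 = 0.3754/0.315 = 1.192 km.

1.19 km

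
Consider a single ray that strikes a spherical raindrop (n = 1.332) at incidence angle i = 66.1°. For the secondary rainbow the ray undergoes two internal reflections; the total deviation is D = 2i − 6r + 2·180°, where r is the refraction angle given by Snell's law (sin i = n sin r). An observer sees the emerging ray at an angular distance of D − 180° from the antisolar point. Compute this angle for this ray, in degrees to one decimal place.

52.1°

sin r = sin 66.1° / 1.332 = 0.9143/1.332 = 0.6864; r = 43.34°.
D = 2·66.1° − 6·43.34° + 2·180° = 132.20° − 260.06° + 360° = 232.14°.
Angle from antisolar point = D − 180° = 52.14°.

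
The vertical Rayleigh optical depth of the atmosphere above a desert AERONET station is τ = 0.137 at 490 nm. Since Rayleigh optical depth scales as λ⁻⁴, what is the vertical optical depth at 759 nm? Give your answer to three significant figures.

0.0238

τ(759 nm) = τ(490 nm) × (490/759)⁴ = 0.137 × (0.6456)⁴ = 0.137 × 0.1737 = 0.0238.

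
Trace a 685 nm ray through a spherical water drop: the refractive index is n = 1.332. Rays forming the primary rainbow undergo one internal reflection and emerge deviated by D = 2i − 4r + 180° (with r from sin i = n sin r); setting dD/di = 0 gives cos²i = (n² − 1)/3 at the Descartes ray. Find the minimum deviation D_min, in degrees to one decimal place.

137.8°

cos²i = (1.77422 − 1)/3 = 0.25807; i = arccos(0.50801) = 59.469°.
sin r = sin 59.469°/1.332 = 0.64666; r = 40.290°.
D_min = 2·59.469° − 4·40.290° + 180° = 137.776°.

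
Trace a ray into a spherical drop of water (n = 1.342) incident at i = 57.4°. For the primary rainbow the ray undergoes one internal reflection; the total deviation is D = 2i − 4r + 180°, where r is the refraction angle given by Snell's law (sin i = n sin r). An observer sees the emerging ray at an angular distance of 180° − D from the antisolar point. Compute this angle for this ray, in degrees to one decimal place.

sin r = sin 57.4° / 1.342 = 0.8425/1.342 = 0.6278; r = 38.88°.
D = 2·57.4° − 4·38.88° + 180° = 114.80° − 155.54° + 180° = 139.26°.
Angle from antisolar point = 180° − D = 40.74°.

40.7°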